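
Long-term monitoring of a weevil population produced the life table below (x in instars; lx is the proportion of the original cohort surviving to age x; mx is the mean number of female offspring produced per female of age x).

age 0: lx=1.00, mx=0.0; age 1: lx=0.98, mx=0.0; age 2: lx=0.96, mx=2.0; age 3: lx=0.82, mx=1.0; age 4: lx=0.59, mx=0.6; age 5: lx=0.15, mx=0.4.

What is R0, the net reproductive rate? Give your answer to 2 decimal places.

lx·mx by age: 0, 0, 1.92, 0.82, 0.354, 0.06
R0 = Σ lx·mx = 3.154 → 3.15

3.15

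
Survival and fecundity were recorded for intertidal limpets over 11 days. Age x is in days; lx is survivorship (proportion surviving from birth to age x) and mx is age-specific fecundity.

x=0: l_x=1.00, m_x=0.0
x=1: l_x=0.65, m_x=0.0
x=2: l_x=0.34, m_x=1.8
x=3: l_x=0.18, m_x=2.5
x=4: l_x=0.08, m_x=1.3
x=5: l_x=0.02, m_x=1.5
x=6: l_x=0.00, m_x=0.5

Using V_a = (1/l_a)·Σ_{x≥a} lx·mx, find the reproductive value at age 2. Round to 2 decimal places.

lx·mx for x ≥ 2: 0.612, 0.45, 0.104, 0.03, 0 → sum = 1.196
V_2 = 1.196 / l_2 = 1.196 / 0.34 = 3.517647… → 3.52

3.52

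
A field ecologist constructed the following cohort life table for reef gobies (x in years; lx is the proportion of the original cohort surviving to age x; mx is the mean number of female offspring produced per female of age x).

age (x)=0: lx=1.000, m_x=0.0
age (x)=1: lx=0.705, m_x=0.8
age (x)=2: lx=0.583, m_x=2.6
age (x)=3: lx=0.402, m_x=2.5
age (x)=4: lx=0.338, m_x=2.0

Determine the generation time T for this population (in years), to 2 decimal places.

lx·mx: 0, 0.564, 1.5158, 1.005, 0.676 → R0 = 3.7608
x·lx·mx: 0, 0.564, 3.0316, 3.015, 2.704 → Σ = 9.3146
T = 9.3146 / 3.7608 = 2.47676… → 2.48

2.48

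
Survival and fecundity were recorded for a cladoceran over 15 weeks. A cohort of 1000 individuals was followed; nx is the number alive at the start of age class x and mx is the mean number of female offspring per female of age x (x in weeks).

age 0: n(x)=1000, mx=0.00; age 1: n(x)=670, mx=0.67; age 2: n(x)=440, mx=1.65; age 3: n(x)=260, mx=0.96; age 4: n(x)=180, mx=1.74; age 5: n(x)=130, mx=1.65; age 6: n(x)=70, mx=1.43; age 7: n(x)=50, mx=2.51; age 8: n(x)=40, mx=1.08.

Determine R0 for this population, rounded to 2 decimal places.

2.22

lx = nx/n0 = nx/1000: 1, 0.67, 0.44, 0.26, 0.18, 0.13, 0.07, 0.05, 0.04
lx·mx by age: 0, 0.4489, 0.726, 0.2496, 0.3132, 0.2145, 0.1001, 0.1255, 0.0432
R0 = Σ lx·mx = 2.221 → 2.22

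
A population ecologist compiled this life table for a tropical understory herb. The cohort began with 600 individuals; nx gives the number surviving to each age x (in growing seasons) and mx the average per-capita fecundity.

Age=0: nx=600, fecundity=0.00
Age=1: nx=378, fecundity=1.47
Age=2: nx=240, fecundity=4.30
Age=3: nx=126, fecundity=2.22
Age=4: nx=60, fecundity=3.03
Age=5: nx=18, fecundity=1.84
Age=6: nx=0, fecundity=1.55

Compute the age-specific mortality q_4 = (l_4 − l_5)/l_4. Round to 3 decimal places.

lx = nx/n0 = nx/600: 1, 0.63, 0.4, 0.21, 0.1, 0.03, 0
q_4 = (l_4 − l_5) / l_4 = (0.1 − 0.03) / 0.1
     = 0.07 / 0.1 = 0.7 → 0.700

0.700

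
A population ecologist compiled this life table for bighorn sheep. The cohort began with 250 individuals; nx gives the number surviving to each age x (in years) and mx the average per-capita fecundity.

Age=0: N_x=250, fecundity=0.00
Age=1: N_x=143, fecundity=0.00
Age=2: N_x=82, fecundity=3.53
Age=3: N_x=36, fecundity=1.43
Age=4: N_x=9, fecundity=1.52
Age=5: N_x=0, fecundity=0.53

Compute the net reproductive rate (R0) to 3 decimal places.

lx = nx/n0 = nx/250: 1, 0.572, 0.328, 0.144, 0.036, 0
lx·mx by age: 0, 0, 1.15784, 0.20592, 0.05472, 0
R0 = Σ lx·mx = 1.41848 → 1.418

1.418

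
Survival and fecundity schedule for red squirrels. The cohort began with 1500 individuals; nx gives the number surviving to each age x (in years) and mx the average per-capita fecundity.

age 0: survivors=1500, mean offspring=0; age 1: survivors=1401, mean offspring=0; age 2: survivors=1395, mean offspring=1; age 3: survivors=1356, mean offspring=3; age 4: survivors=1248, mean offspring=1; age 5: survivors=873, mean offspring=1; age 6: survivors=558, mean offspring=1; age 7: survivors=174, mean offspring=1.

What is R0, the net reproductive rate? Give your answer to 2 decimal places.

lx = nx/n0 = nx/1500: 1, 0.934, 0.93, 0.904, 0.832, 0.582, 0.372, 0.116
lx·mx by age: 0, 0, 0.93, 2.712, 0.832, 0.582, 0.372, 0.116
R0 = Σ lx·mx = 5.544 → 5.54

5.54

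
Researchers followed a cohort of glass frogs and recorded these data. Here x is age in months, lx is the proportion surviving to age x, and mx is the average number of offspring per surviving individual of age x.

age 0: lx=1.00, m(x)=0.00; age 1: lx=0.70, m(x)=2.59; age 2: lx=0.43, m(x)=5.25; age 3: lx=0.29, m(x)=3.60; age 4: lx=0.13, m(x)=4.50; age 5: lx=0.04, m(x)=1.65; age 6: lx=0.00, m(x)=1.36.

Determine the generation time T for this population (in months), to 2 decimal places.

2.10

lx·mx: 0, 1.813, 2.2575, 1.044, 0.585, 0.066, 0 → R0 = 5.7655
x·lx·mx: 0, 1.813, 4.515, 3.132, 2.34, 0.33, 0 → Σ = 12.13
T = 12.13 / 5.7655 = 2.103894… → 2.10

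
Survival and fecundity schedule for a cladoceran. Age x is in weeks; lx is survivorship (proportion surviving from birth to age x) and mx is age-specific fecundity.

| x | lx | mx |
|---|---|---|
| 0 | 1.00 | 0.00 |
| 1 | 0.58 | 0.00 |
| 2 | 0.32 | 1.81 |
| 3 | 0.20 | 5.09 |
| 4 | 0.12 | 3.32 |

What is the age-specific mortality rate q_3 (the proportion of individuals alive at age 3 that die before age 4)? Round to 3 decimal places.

0.400

q_3 = (l_3 − l_4) / l_3 = (0.2 − 0.12) / 0.2
     = 0.08 / 0.2 = 0.4 → 0.400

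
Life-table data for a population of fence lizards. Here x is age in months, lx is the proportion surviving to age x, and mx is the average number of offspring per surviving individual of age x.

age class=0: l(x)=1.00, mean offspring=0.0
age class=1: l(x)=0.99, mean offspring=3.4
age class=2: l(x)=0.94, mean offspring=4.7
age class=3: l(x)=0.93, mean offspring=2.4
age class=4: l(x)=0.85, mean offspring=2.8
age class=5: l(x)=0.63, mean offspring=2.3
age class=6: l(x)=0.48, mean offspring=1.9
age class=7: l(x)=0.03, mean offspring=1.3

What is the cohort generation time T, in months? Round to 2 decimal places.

lx·mx: 0, 3.366, 4.418, 2.232, 2.38, 1.449, 0.912, 0.039 → R0 = 14.796
x·lx·mx: 0, 3.366, 8.836, 6.696, 9.52, 7.245, 5.472, 0.273 → Σ = 41.408
T = 41.408 / 14.796 = 2.798594… → 2.80

2.80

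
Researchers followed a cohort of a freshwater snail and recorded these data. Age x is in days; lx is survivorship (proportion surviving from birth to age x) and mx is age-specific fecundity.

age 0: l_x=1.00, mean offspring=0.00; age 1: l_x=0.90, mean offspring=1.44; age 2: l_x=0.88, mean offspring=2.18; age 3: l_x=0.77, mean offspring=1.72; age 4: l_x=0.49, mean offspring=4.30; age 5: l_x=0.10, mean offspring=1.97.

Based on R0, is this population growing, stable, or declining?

growing

R0 = Σ lx·mx = 0 + 1.296 + 1.9184 + 1.3244 + 2.107 + 0.197 = 6.8428
R0 > 1, so the population is growing.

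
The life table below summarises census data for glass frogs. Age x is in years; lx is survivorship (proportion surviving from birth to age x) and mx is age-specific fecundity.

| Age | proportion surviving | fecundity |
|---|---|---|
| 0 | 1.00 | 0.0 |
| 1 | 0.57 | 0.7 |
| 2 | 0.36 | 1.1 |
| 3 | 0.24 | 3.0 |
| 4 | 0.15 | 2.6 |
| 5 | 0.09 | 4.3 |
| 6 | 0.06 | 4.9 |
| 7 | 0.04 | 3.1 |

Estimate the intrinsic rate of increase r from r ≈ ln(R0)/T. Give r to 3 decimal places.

0.285

R0 = Σ lx·mx = 0 + 0.399 + 0.396 + 0.72 + 0.39 + 0.387 + 0.294 + 0.124 = 2.71
Σ x·lx·mx = 9.478; T = 9.478/2.71 = 3.49742…
r ≈ ln(R0)/T = ln(2.71)/3.49742… = 0.28505… → 0.285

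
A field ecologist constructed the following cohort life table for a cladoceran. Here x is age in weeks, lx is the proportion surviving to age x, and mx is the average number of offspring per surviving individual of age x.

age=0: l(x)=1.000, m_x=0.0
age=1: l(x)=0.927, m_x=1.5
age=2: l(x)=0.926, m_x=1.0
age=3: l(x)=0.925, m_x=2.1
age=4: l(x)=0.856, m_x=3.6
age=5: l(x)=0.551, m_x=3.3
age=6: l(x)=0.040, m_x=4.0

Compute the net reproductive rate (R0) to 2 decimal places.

9.32

lx·mx by age: 0, 1.3905, 0.926, 1.9425, 3.0816, 1.8183, 0.16
R0 = Σ lx·mx = 9.3189 → 9.32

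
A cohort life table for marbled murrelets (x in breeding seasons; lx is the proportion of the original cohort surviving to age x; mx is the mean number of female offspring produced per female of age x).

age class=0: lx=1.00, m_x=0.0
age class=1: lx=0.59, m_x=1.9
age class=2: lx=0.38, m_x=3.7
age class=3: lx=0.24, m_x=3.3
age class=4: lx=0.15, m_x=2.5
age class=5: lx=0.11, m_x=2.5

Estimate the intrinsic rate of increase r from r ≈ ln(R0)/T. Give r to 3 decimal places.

0.596

R0 = Σ lx·mx = 0 + 1.121 + 1.406 + 0.792 + 0.375 + 0.275 = 3.969
Σ x·lx·mx = 9.184; T = 9.184/3.969 = 2.31393…
r ≈ ln(R0)/T = ln(3.969)/2.31393… = 0.59575… → 0.596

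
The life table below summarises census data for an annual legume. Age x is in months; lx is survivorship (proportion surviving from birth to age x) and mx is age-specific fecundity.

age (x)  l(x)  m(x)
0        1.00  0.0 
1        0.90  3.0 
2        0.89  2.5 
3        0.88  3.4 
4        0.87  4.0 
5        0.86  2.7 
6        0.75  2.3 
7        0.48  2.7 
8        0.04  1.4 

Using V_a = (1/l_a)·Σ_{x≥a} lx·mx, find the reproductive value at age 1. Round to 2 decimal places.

lx·mx for x ≥ 1: 2.7, 2.225, 2.992, 3.48, 2.322, 1.725, 1.296, 0.056 → sum = 16.796
V_1 = 16.796 / l_1 = 16.796 / 0.9 = 18.662222… → 18.66

18.66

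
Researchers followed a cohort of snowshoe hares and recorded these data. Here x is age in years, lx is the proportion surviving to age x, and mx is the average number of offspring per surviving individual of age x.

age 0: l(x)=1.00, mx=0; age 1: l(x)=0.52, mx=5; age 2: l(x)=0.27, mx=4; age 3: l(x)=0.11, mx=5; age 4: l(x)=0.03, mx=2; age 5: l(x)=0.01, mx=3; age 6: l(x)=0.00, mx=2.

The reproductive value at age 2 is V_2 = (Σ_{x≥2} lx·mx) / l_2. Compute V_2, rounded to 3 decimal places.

6.370

lx·mx for x ≥ 2: 1.08, 0.55, 0.06, 0.03, 0 → sum = 1.72
V_2 = 1.72 / l_2 = 1.72 / 0.27 = 6.37037… → 6.370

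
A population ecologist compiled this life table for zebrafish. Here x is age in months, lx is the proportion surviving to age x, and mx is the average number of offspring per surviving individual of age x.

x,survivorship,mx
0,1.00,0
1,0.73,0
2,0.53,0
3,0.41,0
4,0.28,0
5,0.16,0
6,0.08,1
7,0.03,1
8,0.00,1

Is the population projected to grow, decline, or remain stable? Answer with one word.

declining

R0 = Σ lx·mx = 0 + 0 + 0 + 0 + 0 + 0 + 0.08 + 0.03 + 0 = 0.11
R0 < 1, so the population is declining.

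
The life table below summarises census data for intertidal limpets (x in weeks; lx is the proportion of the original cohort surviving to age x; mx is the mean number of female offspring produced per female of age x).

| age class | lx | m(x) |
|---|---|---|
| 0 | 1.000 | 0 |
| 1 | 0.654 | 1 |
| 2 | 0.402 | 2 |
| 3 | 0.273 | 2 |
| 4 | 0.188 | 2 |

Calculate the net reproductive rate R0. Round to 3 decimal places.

2.380

lx·mx by age: 0, 0.654, 0.804, 0.546, 0.376
R0 = Σ lx·mx = 2.38 → 2.380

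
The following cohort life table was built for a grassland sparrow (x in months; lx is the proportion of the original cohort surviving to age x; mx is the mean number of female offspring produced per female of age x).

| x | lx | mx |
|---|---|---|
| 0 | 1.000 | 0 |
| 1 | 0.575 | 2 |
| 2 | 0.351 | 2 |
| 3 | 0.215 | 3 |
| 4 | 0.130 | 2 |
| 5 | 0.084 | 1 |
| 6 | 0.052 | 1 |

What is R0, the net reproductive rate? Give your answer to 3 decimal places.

2.893

lx·mx by age: 0, 1.15, 0.702, 0.645, 0.26, 0.084, 0.052
R0 = Σ lx·mx = 2.893 → 2.893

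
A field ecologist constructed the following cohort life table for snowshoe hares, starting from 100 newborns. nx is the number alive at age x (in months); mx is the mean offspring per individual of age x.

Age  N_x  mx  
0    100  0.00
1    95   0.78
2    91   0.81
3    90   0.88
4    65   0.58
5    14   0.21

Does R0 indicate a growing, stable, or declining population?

lx = nx/n0 = nx/100: 1, 0.95, 0.91, 0.9, 0.65, 0.14
R0 = Σ lx·mx = 0 + 0.741 + 0.7371 + 0.792 + 0.377 + 0.0294 = 2.6765
R0 > 1, so the population is growing.

growing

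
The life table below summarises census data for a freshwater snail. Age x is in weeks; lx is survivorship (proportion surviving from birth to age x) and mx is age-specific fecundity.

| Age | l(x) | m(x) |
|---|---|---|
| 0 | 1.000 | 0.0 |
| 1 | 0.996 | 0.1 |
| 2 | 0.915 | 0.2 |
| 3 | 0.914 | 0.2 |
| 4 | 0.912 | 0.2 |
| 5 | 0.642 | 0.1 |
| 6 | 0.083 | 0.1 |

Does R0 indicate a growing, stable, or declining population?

declining

R0 = Σ lx·mx = 0 + 0.0996 + 0.183 + 0.1828 + 0.1824 + 0.0642 + 0.0083 = 0.7203
R0 < 1, so the population is declining.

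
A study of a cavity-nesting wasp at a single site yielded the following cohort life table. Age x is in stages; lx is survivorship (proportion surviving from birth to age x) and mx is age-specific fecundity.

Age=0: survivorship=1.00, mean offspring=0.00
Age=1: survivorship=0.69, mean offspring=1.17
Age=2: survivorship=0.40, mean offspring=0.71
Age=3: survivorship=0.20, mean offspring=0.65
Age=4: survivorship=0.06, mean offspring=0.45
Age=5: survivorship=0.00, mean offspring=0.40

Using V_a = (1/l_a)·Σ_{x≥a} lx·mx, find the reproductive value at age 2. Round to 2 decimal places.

lx·mx for x ≥ 2: 0.284, 0.13, 0.027, 0 → sum = 0.441
V_2 = 0.441 / l_2 = 0.441 / 0.4 = 1.1025 → 1.10

1.10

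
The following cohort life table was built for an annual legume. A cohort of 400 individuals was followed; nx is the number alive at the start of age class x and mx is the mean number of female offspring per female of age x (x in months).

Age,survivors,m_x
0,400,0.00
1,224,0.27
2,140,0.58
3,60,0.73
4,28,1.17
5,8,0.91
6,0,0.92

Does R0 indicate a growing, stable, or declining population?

declining

lx = nx/n0 = nx/400: 1, 0.56, 0.35, 0.15, 0.07, 0.02, 0
R0 = Σ lx·mx = 0 + 0.1512 + 0.203 + 0.1095 + 0.0819 + 0.0182 + 0 = 0.5638
R0 < 1, so the population is declining.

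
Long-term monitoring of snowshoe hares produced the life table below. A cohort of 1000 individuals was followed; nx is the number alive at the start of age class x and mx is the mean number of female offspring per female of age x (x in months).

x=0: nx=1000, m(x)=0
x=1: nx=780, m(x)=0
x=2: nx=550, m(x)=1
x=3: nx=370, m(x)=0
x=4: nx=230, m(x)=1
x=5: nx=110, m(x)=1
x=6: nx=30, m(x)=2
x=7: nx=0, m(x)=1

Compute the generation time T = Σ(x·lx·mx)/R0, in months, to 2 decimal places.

3.08

lx = nx/n0 = nx/1000: 1, 0.78, 0.55, 0.37, 0.23, 0.11, 0.03, 0
lx·mx: 0, 0, 0.55, 0, 0.23, 0.11, 0.06, 0 → R0 = 0.95
x·lx·mx: 0, 0, 1.1, 0, 0.92, 0.55, 0.36, 0 → Σ = 2.93
T = 2.93 / 0.95 = 3.084211… → 3.08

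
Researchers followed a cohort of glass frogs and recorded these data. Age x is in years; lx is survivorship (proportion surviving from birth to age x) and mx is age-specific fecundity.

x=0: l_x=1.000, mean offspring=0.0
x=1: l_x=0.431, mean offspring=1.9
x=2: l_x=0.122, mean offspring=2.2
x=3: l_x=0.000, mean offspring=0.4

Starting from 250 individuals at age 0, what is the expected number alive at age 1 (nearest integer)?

Expected survivors = N0 · l_1 = 250 × 0.431 = 107.75 → 108

108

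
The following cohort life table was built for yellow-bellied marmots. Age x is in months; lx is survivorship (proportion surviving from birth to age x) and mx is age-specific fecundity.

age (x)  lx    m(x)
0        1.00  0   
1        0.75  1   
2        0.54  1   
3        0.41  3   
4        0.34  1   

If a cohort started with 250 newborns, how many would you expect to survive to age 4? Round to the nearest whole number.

85

Expected survivors = N0 · l_4 = 250 × 0.34 = 85 → 85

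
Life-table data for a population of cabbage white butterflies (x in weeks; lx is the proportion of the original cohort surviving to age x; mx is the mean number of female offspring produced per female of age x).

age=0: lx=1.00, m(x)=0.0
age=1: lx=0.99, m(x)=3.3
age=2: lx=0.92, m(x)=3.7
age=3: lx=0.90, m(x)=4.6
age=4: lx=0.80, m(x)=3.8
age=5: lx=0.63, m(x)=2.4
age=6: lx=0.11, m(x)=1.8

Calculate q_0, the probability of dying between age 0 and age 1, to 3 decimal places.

q_0 = (l_0 − l_1) / l_0 = (1 − 0.99) / 1
     = 0.01 / 1 = 0.01 → 0.010

0.010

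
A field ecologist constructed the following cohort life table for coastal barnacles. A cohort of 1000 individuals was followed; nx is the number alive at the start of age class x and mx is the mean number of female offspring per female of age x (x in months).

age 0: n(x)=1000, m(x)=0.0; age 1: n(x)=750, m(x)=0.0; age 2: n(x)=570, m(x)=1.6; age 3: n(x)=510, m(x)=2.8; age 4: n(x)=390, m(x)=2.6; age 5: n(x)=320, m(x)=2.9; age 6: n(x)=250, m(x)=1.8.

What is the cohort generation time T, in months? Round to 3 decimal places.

lx = nx/n0 = nx/1000: 1, 0.75, 0.57, 0.51, 0.39, 0.32, 0.25
lx·mx: 0, 0, 0.912, 1.428, 1.014, 0.928, 0.45 → R0 = 4.732
x·lx·mx: 0, 0, 1.824, 4.284, 4.056, 4.64, 2.7 → Σ = 17.504
T = 17.504 / 4.732 = 3.69907… → 3.699

3.699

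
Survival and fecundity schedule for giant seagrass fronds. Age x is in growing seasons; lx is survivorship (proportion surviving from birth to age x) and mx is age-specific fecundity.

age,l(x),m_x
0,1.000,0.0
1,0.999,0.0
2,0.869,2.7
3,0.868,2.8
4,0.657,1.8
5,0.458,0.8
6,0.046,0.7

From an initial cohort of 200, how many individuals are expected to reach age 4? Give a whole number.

131

Expected survivors = N0 · l_4 = 200 × 0.657 = 131.4 → 131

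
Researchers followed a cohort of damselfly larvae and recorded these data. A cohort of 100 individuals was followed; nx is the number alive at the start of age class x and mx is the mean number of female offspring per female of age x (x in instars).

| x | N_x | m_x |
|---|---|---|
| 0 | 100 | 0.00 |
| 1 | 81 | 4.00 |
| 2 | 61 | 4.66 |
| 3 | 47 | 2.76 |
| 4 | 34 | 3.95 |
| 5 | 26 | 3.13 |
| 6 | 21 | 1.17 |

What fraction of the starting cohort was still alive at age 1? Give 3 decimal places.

0.810

l_1 = n_1/n_0 = 81/100 = 0.81 → 0.810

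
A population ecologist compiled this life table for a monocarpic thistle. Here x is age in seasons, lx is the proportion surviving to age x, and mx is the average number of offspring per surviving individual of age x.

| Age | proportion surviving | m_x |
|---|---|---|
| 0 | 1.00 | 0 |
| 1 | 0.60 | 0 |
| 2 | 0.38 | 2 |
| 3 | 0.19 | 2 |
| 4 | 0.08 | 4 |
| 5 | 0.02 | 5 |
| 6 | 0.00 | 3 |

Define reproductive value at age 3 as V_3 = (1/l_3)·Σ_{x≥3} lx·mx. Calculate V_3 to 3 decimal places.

4.211

lx·mx for x ≥ 3: 0.38, 0.32, 0.1, 0 → sum = 0.8
V_3 = 0.8 / l_3 = 0.8 / 0.19 = 4.210526… → 4.211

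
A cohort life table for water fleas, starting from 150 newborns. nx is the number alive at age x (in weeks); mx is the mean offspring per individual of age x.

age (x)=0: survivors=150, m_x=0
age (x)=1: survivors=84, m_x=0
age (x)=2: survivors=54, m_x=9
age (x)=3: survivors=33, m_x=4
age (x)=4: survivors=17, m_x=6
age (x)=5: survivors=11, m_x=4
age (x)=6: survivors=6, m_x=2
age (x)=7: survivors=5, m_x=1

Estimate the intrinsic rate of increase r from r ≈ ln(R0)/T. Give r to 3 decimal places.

lx = nx/n0 = nx/150: 1, 0.56, 0.36, 0.22, 0.11333…, 0.07333…, 0.04, 0.03333…
R0 = Σ lx·mx = 0 + 0 + 3.24 + 0.88 + 0.68… + 0.29333… + 0.08 + 0.03333… = 5.206667…
Σ x·lx·mx = 14.02…; T = 14.02…/5.206667… = 2.6927…
r ≈ ln(R0)/T = ln(5.206667…)/2.6927… = 0.61275… → 0.613

0.613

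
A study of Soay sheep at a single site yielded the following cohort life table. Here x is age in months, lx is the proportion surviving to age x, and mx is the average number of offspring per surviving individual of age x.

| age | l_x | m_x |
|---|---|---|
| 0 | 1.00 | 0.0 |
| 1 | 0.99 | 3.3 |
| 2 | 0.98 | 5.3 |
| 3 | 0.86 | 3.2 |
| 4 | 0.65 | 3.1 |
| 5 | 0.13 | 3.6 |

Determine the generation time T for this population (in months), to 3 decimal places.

2.359

lx·mx: 0, 3.267, 5.194, 2.752, 2.015, 0.468 → R0 = 13.696
x·lx·mx: 0, 3.267, 10.388, 8.256, 8.06, 2.34 → Σ = 32.311
T = 32.311 / 13.696 = 2.359156… → 2.359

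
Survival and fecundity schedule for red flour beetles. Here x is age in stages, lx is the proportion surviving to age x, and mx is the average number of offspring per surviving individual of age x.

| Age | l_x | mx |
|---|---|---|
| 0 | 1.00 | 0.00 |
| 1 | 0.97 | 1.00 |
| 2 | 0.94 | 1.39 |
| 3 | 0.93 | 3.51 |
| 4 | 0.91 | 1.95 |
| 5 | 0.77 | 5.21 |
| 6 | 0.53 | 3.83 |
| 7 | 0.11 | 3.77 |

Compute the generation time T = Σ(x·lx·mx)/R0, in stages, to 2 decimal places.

4.04

lx·mx: 0, 0.97, 1.3066, 3.2643, 1.7745, 4.0117, 2.0299, 0.4147 → R0 = 13.7717
x·lx·mx: 0, 0.97, 2.6132, 9.7929, 7.098, 20.0585, 12.1794, 2.9029 → Σ = 55.6149
T = 55.6149 / 13.7717 = 4.038347… → 4.04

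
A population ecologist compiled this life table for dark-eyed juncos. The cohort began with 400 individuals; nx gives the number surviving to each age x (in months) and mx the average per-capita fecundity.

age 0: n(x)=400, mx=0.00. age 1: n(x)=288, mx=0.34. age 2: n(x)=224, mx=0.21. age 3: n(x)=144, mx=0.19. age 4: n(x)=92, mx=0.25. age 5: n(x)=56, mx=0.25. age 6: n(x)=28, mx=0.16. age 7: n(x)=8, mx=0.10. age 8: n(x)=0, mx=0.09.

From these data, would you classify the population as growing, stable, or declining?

declining

lx = nx/n0 = nx/400: 1, 0.72, 0.56, 0.36, 0.23, 0.14, 0.07, 0.02, 0
R0 = Σ lx·mx = 0 + 0.2448 + 0.1176 + 0.0684 + 0.0575 + 0.035 + 0.0112 + 0.002 + 0 = 0.5365
R0 < 1, so the population is declining.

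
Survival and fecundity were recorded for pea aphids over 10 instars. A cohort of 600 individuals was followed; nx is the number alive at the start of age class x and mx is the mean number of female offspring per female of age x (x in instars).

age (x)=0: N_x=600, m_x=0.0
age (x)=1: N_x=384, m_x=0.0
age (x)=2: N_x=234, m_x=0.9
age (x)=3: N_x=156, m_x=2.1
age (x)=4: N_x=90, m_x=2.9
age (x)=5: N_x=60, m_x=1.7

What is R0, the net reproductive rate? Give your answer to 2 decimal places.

lx = nx/n0 = nx/600: 1, 0.64, 0.39, 0.26, 0.15, 0.1
lx·mx by age: 0, 0, 0.351, 0.546, 0.435, 0.17
R0 = Σ lx·mx = 1.502 → 1.50

1.50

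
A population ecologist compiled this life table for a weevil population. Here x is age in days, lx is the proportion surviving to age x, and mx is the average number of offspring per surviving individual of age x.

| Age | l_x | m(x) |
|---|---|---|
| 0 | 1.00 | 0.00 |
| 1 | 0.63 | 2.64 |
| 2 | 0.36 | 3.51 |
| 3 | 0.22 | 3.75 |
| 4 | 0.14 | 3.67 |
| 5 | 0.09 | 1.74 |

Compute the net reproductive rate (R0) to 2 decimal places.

4.42

lx·mx by age: 0, 1.6632, 1.2636, 0.825, 0.5138, 0.1566
R0 = Σ lx·mx = 4.4222 → 4.42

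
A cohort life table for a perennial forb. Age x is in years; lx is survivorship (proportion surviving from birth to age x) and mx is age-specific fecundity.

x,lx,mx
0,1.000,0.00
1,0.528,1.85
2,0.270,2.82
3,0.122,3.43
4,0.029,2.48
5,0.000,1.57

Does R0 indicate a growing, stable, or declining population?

growing

R0 = Σ lx·mx = 0 + 0.9768 + 0.7614 + 0.41846 + 0.07192 + 0 = 2.22858
R0 > 1, so the population is growing.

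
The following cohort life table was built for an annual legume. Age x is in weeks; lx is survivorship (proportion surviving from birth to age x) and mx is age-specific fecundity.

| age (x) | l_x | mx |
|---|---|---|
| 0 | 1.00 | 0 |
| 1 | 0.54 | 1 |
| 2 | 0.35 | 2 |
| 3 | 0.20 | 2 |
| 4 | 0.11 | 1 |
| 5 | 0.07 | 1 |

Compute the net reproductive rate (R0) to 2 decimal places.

1.82

lx·mx by age: 0, 0.54, 0.7, 0.4, 0.11, 0.07
R0 = Σ lx·mx = 1.82 → 1.82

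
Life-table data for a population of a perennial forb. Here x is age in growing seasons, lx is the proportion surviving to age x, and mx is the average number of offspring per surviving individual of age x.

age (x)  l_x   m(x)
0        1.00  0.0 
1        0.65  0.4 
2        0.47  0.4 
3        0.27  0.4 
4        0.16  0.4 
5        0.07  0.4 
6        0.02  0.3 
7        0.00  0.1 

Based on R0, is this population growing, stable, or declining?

declining

R0 = Σ lx·mx = 0 + 0.26 + 0.188 + 0.108 + 0.064 + 0.028 + 0.006 + 0 = 0.654
R0 < 1, so the population is declining.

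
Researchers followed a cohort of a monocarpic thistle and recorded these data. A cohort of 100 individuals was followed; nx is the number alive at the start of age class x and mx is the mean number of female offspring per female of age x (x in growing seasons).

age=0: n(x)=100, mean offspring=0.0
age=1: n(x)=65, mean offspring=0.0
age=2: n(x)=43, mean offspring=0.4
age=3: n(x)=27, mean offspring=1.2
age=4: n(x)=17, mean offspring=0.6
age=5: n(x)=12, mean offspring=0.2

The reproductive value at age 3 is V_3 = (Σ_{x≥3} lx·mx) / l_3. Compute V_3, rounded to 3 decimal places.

lx = nx/n0 = nx/100: 1, 0.65, 0.43, 0.27, 0.17, 0.12
lx·mx for x ≥ 3: 0.324, 0.102, 0.024 → sum = 0.45
V_3 = 0.45 / l_3 = 0.45 / 0.27 = 1.666667… → 1.667

1.667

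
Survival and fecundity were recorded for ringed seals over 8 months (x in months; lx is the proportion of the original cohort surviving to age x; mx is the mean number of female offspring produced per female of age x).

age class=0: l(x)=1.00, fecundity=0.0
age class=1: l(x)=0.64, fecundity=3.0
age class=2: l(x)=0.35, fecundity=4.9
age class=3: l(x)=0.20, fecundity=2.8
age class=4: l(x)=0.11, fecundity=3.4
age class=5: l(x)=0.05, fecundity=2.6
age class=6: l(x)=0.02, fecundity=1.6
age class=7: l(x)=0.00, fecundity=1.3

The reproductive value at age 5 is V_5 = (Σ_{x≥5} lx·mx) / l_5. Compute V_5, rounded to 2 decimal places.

3.24

lx·mx for x ≥ 5: 0.13, 0.032, 0 → sum = 0.162
V_5 = 0.162 / l_5 = 0.162 / 0.05 = 3.24 → 3.24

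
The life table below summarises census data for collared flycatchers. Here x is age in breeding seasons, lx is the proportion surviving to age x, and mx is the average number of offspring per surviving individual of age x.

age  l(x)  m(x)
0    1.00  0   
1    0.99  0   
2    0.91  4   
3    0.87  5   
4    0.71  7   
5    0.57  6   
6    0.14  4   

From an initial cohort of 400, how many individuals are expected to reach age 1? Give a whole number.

396

Expected survivors = N0 · l_1 = 400 × 0.99 = 396 → 396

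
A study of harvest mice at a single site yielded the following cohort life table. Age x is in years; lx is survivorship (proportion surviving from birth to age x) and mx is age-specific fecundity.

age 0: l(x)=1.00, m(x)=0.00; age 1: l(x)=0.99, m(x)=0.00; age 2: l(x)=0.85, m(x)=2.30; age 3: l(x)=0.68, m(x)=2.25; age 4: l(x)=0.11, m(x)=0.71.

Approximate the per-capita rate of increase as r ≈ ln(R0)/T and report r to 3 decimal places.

0.514

R0 = Σ lx·mx = 0 + 0 + 1.955 + 1.53 + 0.0781 = 3.5631
Σ x·lx·mx = 8.8124; T = 8.8124/3.5631 = 2.47324…
r ≈ ln(R0)/T = ln(3.5631)/2.47324… = 0.51375… → 0.514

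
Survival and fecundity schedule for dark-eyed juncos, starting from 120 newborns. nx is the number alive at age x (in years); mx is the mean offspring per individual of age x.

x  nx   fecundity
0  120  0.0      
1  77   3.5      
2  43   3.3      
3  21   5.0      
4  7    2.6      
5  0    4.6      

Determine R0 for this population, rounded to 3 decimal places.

lx = nx/n0 = nx/120: 1, 0.64167…, 0.35833…, 0.175, 0.05833…, 0
lx·mx by age: 0, 2.245833…, 1.1825…, 0.875, 0.151667…, 0
R0 = Σ lx·mx = 4.455… → 4.455

4.455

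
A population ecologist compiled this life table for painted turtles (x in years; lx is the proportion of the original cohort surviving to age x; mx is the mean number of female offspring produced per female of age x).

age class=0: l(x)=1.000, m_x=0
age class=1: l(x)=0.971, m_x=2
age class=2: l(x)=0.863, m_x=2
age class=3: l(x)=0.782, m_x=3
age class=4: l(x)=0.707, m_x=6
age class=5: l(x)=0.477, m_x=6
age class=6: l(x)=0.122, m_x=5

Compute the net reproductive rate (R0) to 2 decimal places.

13.73

lx·mx by age: 0, 1.942, 1.726, 2.346, 4.242, 2.862, 0.61
R0 = Σ lx·mx = 13.728 → 13.73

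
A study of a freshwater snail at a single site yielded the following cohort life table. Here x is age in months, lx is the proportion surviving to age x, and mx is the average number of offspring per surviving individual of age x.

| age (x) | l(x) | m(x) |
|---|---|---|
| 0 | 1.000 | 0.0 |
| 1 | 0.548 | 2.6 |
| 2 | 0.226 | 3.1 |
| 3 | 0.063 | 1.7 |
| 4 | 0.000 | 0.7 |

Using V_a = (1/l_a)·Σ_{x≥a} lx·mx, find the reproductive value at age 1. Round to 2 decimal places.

4.07

lx·mx for x ≥ 1: 1.4248, 0.7006, 0.1071, 0 → sum = 2.2325
V_1 = 2.2325 / l_1 = 2.2325 / 0.548 = 4.073905… → 4.07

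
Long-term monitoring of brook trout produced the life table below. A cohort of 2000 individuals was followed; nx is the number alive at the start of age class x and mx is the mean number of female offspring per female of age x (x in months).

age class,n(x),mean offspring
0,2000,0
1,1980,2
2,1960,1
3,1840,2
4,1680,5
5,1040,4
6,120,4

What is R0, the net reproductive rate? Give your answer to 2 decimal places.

11.32

lx = nx/n0 = nx/2000: 1, 0.99, 0.98, 0.92, 0.84, 0.52, 0.06
lx·mx by age: 0, 1.98, 0.98, 1.84, 4.2, 2.08, 0.24
R0 = Σ lx·mx = 11.32 → 11.32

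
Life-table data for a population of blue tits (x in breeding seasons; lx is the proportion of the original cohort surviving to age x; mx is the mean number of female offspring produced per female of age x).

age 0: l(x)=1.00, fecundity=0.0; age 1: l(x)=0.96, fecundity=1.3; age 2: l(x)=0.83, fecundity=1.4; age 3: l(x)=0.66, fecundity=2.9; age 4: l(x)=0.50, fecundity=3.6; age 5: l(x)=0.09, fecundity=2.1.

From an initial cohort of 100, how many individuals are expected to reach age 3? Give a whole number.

Expected survivors = N0 · l_3 = 100 × 0.66 = 66 → 66

66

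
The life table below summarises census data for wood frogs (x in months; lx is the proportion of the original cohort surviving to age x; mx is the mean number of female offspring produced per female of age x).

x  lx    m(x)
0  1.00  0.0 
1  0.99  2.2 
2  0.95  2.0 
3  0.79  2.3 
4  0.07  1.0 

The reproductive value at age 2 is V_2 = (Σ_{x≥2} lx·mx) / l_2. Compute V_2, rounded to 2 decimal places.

3.99

lx·mx for x ≥ 2: 1.9, 1.817, 0.07 → sum = 3.787
V_2 = 3.787 / l_2 = 3.787 / 0.95 = 3.986316… → 3.99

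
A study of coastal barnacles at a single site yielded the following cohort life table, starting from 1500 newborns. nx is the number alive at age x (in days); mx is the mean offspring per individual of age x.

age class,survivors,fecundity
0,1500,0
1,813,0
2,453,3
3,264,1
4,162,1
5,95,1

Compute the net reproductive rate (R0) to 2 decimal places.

1.25

lx = nx/n0 = nx/1500: 1, 0.542, 0.302, 0.176, 0.108, 0.06333…
lx·mx by age: 0, 0, 0.906, 0.176, 0.108, 0.063333…
R0 = Σ lx·mx = 1.253333… → 1.25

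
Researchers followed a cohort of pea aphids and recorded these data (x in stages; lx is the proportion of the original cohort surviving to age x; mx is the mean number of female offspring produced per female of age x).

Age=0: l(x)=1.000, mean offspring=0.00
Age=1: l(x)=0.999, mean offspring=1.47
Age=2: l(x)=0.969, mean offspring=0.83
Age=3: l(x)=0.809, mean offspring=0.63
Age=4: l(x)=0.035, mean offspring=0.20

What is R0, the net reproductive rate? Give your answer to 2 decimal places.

lx·mx by age: 0, 1.46853, 0.80427, 0.50967, 0.007
R0 = Σ lx·mx = 2.78947 → 2.79

2.79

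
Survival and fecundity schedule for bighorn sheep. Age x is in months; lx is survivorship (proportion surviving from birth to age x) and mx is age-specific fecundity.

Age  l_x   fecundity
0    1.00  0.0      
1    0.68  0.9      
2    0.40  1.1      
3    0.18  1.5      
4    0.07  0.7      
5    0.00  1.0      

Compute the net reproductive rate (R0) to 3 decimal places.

lx·mx by age: 0, 0.612, 0.44, 0.27, 0.049, 0
R0 = Σ lx·mx = 1.371 → 1.371

1.371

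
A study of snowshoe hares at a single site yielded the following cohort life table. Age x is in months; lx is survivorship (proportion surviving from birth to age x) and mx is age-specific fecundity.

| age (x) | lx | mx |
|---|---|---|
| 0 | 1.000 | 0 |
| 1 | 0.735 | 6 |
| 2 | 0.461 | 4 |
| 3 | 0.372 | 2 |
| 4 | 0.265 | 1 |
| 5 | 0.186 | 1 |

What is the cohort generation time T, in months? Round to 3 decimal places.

1.654

lx·mx: 0, 4.41, 1.844, 0.744, 0.265, 0.186 → R0 = 7.449
x·lx·mx: 0, 4.41, 3.688, 2.232, 1.06, 0.93 → Σ = 12.32
T = 12.32 / 7.449 = 1.653913… → 1.654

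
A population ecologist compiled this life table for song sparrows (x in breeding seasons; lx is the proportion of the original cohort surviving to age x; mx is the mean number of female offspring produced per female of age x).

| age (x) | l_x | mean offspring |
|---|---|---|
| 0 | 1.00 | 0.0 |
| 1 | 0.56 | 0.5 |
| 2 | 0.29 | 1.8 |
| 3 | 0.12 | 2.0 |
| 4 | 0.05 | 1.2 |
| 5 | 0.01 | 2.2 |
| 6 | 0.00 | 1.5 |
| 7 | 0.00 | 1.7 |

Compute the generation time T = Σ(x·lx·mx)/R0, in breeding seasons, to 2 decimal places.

2.13

lx·mx: 0, 0.28, 0.522, 0.24, 0.06, 0.022, 0, 0 → R0 = 1.124
x·lx·mx: 0, 0.28, 1.044, 0.72, 0.24, 0.11, 0, 0 → Σ = 2.394
T = 2.394 / 1.124 = 2.129893… → 2.13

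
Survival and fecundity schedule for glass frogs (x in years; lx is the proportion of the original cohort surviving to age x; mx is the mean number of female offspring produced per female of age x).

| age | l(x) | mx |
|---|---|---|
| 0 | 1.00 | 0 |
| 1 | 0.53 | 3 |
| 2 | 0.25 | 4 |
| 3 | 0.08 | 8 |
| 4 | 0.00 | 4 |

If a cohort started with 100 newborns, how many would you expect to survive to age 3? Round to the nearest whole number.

8

Expected survivors = N0 · l_3 = 100 × 0.08 = 8 → 8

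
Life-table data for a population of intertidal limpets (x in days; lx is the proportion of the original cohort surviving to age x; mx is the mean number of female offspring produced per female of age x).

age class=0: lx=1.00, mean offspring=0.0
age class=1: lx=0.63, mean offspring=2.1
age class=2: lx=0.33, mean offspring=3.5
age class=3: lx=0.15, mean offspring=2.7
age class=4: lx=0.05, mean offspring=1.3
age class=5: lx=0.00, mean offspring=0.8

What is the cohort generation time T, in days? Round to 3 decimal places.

lx·mx: 0, 1.323, 1.155, 0.405, 0.065, 0 → R0 = 2.948
x·lx·mx: 0, 1.323, 2.31, 1.215, 0.26, 0 → Σ = 5.108
T = 5.108 / 2.948 = 1.7327… → 1.733

1.733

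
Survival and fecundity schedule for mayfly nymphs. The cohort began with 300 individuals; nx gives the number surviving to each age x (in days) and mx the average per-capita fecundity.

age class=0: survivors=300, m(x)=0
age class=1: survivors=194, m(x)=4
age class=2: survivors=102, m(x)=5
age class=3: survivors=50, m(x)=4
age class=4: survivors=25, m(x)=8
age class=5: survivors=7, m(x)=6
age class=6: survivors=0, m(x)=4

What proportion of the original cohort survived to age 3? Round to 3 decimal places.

0.167

l_3 = n_3/n_0 = 50/300 = 0.166667… → 0.167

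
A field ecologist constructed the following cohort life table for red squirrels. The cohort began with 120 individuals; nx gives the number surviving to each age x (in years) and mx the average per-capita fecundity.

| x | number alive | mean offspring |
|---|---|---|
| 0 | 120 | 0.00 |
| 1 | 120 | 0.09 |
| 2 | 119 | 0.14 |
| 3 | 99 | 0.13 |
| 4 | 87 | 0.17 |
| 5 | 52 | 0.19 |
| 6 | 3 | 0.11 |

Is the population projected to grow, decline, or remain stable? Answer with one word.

declining

lx = nx/n0 = nx/120: 1, 1, 0.99167…, 0.825, 0.725, 0.43333…, 0.025
R0 = Σ lx·mx = 0 + 0.09 + 0.138833… + 0.10725 + 0.12325 + 0.082333… + 0.00275 = 0.544417…
R0 < 1, so the population is declining.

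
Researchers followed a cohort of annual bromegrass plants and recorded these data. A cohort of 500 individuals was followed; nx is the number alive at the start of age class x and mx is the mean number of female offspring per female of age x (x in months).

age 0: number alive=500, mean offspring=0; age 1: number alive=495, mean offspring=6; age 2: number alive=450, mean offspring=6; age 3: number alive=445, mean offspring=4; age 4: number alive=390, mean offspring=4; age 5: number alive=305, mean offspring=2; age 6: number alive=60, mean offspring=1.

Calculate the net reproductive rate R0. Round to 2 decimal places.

19.36

lx = nx/n0 = nx/500: 1, 0.99, 0.9, 0.89, 0.78, 0.61, 0.12
lx·mx by age: 0, 5.94, 5.4, 3.56, 3.12, 1.22, 0.12
R0 = Σ lx·mx = 19.36 → 19.36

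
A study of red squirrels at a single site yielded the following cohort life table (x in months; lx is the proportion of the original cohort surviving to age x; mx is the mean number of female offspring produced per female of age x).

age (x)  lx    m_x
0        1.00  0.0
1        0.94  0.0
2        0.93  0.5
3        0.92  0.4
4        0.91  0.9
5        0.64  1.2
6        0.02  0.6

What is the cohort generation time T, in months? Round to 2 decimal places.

lx·mx: 0, 0, 0.465, 0.368, 0.819, 0.768, 0.012 → R0 = 2.432
x·lx·mx: 0, 0, 0.93, 1.104, 3.276, 3.84, 0.072 → Σ = 9.222
T = 9.222 / 2.432 = 3.791941… → 3.79

3.79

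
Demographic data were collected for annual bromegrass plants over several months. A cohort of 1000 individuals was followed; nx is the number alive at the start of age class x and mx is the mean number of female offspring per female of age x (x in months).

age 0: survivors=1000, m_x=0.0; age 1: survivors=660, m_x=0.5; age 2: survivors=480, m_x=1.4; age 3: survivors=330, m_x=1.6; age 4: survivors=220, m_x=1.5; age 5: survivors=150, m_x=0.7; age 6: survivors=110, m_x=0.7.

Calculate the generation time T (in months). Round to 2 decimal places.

lx = nx/n0 = nx/1000: 1, 0.66, 0.48, 0.33, 0.22, 0.15, 0.11
lx·mx: 0, 0.33, 0.672, 0.528, 0.33, 0.105, 0.077 → R0 = 2.042
x·lx·mx: 0, 0.33, 1.344, 1.584, 1.32, 0.525, 0.462 → Σ = 5.565
T = 5.565 / 2.042 = 2.725269… → 2.73

2.73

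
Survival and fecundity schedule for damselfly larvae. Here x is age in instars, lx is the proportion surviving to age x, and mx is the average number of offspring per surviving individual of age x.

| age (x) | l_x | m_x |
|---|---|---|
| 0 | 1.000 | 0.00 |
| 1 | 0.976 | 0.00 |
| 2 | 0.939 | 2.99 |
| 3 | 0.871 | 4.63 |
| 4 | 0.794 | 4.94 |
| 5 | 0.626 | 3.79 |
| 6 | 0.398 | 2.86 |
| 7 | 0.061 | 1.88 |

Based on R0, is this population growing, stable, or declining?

growing

R0 = Σ lx·mx = 0 + 0 + 2.80761 + 4.03273 + 3.92236 + 2.37254 + 1.13828 + 0.11468 = 14.3882
R0 > 1, so the population is growing.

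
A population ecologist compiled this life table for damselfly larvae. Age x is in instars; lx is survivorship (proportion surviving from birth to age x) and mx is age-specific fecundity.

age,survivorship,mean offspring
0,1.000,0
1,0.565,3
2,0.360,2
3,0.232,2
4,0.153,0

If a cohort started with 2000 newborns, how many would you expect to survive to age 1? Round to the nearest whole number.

1130

Expected survivors = N0 · l_1 = 2000 × 0.565 = 1130 → 1130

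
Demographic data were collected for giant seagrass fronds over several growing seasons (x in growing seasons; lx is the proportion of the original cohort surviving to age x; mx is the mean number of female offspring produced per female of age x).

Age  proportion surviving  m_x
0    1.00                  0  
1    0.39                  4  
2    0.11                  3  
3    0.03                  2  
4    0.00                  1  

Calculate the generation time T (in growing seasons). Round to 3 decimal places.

lx·mx: 0, 1.56, 0.33, 0.06, 0 → R0 = 1.95
x·lx·mx: 0, 1.56, 0.66, 0.18, 0 → Σ = 2.4
T = 2.4 / 1.95 = 1.230769… → 1.231

1.231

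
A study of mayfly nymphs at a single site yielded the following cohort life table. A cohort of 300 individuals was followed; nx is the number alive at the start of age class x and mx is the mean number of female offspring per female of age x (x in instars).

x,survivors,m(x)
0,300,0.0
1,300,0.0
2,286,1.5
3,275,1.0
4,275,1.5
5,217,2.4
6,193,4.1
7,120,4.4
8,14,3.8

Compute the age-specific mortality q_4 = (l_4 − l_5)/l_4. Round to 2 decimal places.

lx = nx/n0 = nx/300: 1, 1, 0.95333…, 0.91667…, 0.91667…, 0.72333…, 0.64333…, 0.4, 0.04667…
q_4 = (l_4 − l_5) / l_4 = (0.916667… − 0.723333…) / 0.916667…
     = 0.193333… / 0.916667… = 0.210909… → 0.21

0.21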